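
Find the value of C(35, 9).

C(35,9) = (35·34·33·32·31·30·29·28·27) / 9! = 25622035084800 / 362880 = 70607460.

70607460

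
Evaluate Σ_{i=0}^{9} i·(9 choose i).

2304

Differentiating (1+x)^9 and setting x=1: Σ i·C(9,i) = 9·2^8 = 2304.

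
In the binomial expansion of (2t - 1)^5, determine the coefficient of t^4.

-80

The general term is C(5,j)·(2t)^j·(-1)^(5-j); the t^4 term has j = 4.
C(5,4) = 5.
Coefficient = C(5,4) · 2^4 · (-1)^1 = 5 · 16 · (-1) = -80.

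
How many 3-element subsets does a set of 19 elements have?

969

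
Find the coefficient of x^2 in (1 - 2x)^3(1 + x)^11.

1

Coefficient of x^2 = Σ_{j} C(3,j)·(-2)^j·C(11,2-j)·1^(2-j) for j from 0 to 2.
= 55 + (-66) + 12 = 1.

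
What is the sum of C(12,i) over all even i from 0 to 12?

Even-i terms of row 12 sum to 2^11 = 2048.

2048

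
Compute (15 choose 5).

3003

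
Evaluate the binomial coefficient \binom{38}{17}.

28781143380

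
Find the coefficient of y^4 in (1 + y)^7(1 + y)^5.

(1 + y)^7(1 + y)^5 = (1 + y)^12, so the coefficient of y^4 is C(12,4)·1^4 = 495·1 = 495.

495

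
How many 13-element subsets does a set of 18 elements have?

C(18,13) = C(18,5) by symmetry.
C(18,5) = (18·17·16·15·14) / 5! = 1028160 / 120 = 8568.

8568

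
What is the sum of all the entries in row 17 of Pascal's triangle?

131072

Setting x = 1 in (1+x)^17 gives Σ C(17,j) = 2^17 = 131072.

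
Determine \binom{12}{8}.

495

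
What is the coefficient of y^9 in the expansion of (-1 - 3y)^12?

The general term is C(12,j)·(-1)^j·(-3y)^(12-j); the y^9 term has j = 3.
C(12,3) = 220.
Coefficient = C(12,3) · (-1)^3 · (-3)^9 = 220 · (-1) · (-19683) = 4330260.

4330260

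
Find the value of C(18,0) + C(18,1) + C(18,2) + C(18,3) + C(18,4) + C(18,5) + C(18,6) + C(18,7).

1 + 18 + 153 + 816 + 3060 + 8568 + 18564 + 31824 = 63004.

63004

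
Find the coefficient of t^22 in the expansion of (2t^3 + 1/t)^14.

1025024

General term: C(14,j)·(2t^3)^j·(1/t)^(14-j), with t-exponent 3j − 1(14−j) = 4j − 14.
Set 4j − 14 = 22: j = 9.
C(14,9) = 2002; 2^9 = 512; 1^5 = 1.
Coefficient = 2002 · 512 · 1 = 1025024.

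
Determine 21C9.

293930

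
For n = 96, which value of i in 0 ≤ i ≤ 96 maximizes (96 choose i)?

C(96,i) is maximized at i = 96/2 = 48.

48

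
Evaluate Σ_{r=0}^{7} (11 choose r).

1 + 11 + 55 + 165 + 330 + 462 + 462 + 330 = 1816.

1816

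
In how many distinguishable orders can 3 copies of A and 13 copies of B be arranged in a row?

560

Choose positions for the A's: C(16,3) = 560.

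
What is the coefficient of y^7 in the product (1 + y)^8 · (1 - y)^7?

Coefficient of y^7 = Σ_{j} C(8,j)·1^j·C(7,7-j)·(-1)^(7-j) for j from 0 to 7.
= (-1) + 56 + (-588) + 1960 + (-2450) + 1176 + (-196) + 8 = -35.

-35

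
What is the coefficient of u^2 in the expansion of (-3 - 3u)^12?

35075106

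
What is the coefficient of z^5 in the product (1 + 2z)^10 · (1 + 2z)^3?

(1 + 2z)^10(1 + 2z)^3 = (1 + 2z)^13, so the coefficient of z^5 is C(13,5)·2^5 = 1287·32 = 41184.

41184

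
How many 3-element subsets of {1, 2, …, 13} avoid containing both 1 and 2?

275

All 3-subsets: C(13,3) = 286. Those containing both fixed elements: C(11,1) = 11.
286 − 11 = 275.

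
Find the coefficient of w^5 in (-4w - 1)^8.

57344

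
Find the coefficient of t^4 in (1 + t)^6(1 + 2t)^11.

16955

Coefficient of t^4 = Σ_{j} C(6,j)·1^j·C(11,4-j)·2^(4-j) for j from 0 to 4.
= 5280 + 7920 + 3300 + 440 + 15 = 16955.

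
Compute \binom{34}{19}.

C(34,19) = C(34,15) by symmetry.
C(34,15) = (34·33·32·31·30·29·28·27·26·25·24·23·22·21·20) / 15! = 2427001153744527360000 / 1307674368000 = 1855967520.

1855967520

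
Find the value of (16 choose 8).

12870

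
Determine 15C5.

C(15,5) = (15·14·13·12·11) / 5! = 360360 / 120 = 3003.

3003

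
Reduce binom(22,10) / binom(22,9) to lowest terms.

13/10

C(n,k+1)/C(n,k) = (n−k)/(k+1) = (22−9)/(9+1) = 13/10.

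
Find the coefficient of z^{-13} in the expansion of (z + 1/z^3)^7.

21

General term: C(7,j)·(z)^j·(1/z^3)^(7-j), with z-exponent 1j − 3(7−j) = 4j − 21.
Set 4j − 21 = -13: j = 2.
C(7,2) = 21; 1^2 = 1; 1^5 = 1.
Coefficient = 21 · 1 · 1 = 21.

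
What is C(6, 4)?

C(6,4) = C(6,2) by symmetry.
C(6,2) = (6·5) / 2! = 30 / 2 = 15.

15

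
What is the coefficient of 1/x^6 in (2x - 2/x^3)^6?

General term: C(6,j)·(2x)^j·(-2/x^3)^(6-j), with x-exponent 1j − 3(6−j) = 4j − 18.
Set 4j − 18 = -6: j = 3.
C(6,3) = 20; 2^3 = 8; (-2)^3 = -8.
Coefficient = 20 · 8 · (-8) = -1280.

-1280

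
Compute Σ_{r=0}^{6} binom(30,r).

768212

1 + 30 + 435 + 4060 + 27405 + 142506 + 593775 = 768212.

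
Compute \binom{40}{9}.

273438880

C(40,9) = (40·39·38·37·36·35·34·33·32) / 9! = 99225500774400 / 362880 = 273438880.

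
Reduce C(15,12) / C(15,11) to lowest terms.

1/3

C(n,k+1)/C(n,k) = (n−k)/(k+1) = (15−11)/(11+1) = 4/12 = 1/3.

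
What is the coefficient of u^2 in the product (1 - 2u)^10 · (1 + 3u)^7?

-51

Coefficient of u^2 = Σ_{j} C(10,j)·(-2)^j·C(7,2-j)·3^(2-j) for j from 0 to 2.
= 189 + (-420) + 180 = -51.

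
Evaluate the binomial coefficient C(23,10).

1144066

C(23,10) = (23·22·21·20·19·18·17·16·15·14) / 10! = 4151586700800 / 3628800 = 1144066.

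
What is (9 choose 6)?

84

C(9,6) = C(9,3) by symmetry.
C(9,3) = (9·8·7) / 3! = 504 / 6 = 84.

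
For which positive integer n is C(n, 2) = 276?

24

n(n−1)/2 = 276 ⇒ n(n−1) = 552. Since 24·23 = 552, n = 24.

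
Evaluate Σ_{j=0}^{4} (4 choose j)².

70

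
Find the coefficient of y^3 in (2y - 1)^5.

80

The general term is C(5,j)·(2y)^j·(-1)^(5-j); the y^3 term has j = 3.
C(5,3) = 10.
Coefficient = C(5,3) · 2^3 = 10 · 8 = 80.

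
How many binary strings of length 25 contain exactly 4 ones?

Choose the 4 positions: C(25,4) = 12650.

12650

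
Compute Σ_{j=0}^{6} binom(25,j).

1 + 25 + 300 + 2300 + 12650 + 53130 + 177100 = 245506.

245506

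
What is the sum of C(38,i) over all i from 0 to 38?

274877906944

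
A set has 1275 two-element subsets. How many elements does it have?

51

n(n−1)/2 = 1275 ⇒ n(n−1) = 2550. Since 51·50 = 2550, n = 51.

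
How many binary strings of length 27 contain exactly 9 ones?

Choose the 9 positions: C(27,9) = 4686825.

4686825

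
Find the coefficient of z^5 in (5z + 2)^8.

1400000

The general term is C(8,j)·(5z)^j·(2)^(8-j); the z^5 term has j = 5.
C(8,5) = 56.
Coefficient = C(8,5) · 5^5 · 2^3 = 56 · 3125 · 8 = 1400000.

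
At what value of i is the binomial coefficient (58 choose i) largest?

C(58,i) is maximized at i = 58/2 = 29.

29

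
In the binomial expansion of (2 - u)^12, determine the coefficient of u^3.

-112640

The general term is C(12,j)·(2)^j·(-u)^(12-j); the u^3 term has j = 9.
C(12,9) = 220.
Coefficient = C(12,9) · 2^9 · (-1)^3 = 220 · 512 · (-1) = -112640.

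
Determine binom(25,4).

12650

C(25,4) = (25·24·23·22) / 4! = 303600 / 24 = 12650.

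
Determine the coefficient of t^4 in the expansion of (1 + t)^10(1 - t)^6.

-20

Coefficient of t^4 = Σ_{j} C(10,j)·1^j·C(6,4-j)·(-1)^(4-j) for j from 0 to 4.
= 15 + (-200) + 675 + (-720) + 210 = -20.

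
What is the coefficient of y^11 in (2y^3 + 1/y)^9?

General term: C(9,j)·(2y^3)^j·(1/y)^(9-j), with y-exponent 3j − 1(9−j) = 4j − 9.
Set 4j − 9 = 11: j = 5.
C(9,5) = 126; 2^5 = 32; 1^4 = 1.
Coefficient = 126 · 32 · 1 = 4032.

4032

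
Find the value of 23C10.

1144066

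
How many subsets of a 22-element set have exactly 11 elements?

705432

Choose the 11 positions: C(22,11) = 705432.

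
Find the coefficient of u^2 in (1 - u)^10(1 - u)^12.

Coefficient of u^2 = Σ_{j} C(10,j)·(-1)^j·C(12,2-j)·(-1)^(2-j) for j from 0 to 2.
= 66 + 120 + 45 = 231.

231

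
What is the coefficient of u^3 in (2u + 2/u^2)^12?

General term: C(12,j)·(2u)^j·(2/u^2)^(12-j), with u-exponent 1j − 2(12−j) = 3j − 24.
Set 3j − 24 = 3: j = 9.
C(12,9) = 220; 2^9 = 512; 2^3 = 8.
Coefficient = 220 · 512 · 8 = 901120.

901120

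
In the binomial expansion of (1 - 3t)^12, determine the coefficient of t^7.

-1732104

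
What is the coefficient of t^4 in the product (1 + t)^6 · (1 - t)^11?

Coefficient of t^4 = Σ_{j} C(6,j)·1^j·C(11,4-j)·(-1)^(4-j) for j from 0 to 4.
= 330 + (-990) + 825 + (-220) + 15 = -40.

-40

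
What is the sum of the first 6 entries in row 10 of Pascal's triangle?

638

1 + 10 + 45 + 120 + 210 + 252 = 638.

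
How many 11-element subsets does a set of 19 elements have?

C(19,11) = C(19,8) by symmetry.
C(19,8) = (19·18·17·16·15·14·13·12) / 8! = 3047466240 / 40320 = 75582.

75582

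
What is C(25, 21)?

C(25,21) = C(25,4) by symmetry.
C(25,4) = (25·24·23·22) / 4! = 303600 / 24 = 12650.

12650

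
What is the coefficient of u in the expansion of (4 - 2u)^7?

-57344

The general term is C(7,j)·(4)^j·(-2u)^(7-j); the u^1 term has j = 6.
C(7,6) = 7.
Coefficient = C(7,6) · 4^6 · (-2)^1 = 7 · 4096 · (-2) = -57344.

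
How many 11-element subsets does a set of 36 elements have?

600805296

C(36,11) = (36·35·34·33·32·31·30·29·28·27·26) / 11! = 23982224839372800 / 39916800 = 600805296.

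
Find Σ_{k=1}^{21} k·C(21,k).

Since k·C(21,k) = 21·C(20,k−1), the sum is 21·2^20 = 21·1048576 = 22020096.

22020096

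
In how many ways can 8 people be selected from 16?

This is C(16,8) = 12870.

12870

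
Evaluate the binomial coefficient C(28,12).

C(28,12) = (28·27·26·25·24·23·22·21·20·19·18·17) / 12! = 14572069319808000 / 479001600 = 30421755.

30421755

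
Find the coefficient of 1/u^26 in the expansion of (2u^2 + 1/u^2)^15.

General term: C(15,j)·(2u^2)^j·(1/u^2)^(15-j), with u-exponent 2j − 2(15−j) = 4j − 30.
Set 4j − 30 = -26: j = 1.
C(15,1) = 15; 2^1 = 2; 1^14 = 1.
Coefficient = 15 · 2 · 1 = 30.

30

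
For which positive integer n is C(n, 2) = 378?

28

n(n−1)/2 = 378 ⇒ n(n−1) = 756. Since 28·27 = 756, n = 28.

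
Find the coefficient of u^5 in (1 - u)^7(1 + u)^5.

Coefficient of u^5 = Σ_{j} C(7,j)·(-1)^j·C(5,5-j)·1^(5-j) for j from 0 to 5.
= 1 + (-35) + 210 + (-350) + 175 + (-21) = -20.

-20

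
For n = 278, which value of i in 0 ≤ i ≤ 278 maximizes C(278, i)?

139

C(278,i) is maximized at i = 278/2 = 139.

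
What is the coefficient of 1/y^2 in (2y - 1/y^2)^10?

13440

General term: C(10,j)·(2y)^j·(-1/y^2)^(10-j), with y-exponent 1j − 2(10−j) = 3j − 20.
Set 3j − 20 = -2: j = 6.
C(10,6) = 210; 2^6 = 64; (-1)^4 = 1.
Coefficient = 210 · 64 · 1 = 13440.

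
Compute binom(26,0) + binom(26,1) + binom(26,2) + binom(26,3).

1 + 26 + 325 + 2600 = 2952.

2952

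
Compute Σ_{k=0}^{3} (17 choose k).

834

1 + 17 + 136 + 680 = 834.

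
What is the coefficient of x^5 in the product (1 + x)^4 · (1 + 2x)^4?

360

Coefficient of x^5 = Σ_{j} C(4,j)·1^j·C(4,5-j)·2^(5-j) for j from 1 to 4.
= 64 + 192 + 96 + 8 = 360.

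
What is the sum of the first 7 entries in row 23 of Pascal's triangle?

145499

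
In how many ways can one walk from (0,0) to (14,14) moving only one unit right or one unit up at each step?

40116600

Each path is a sequence of 28 steps with 14 rights: C(28,14) = 40116600.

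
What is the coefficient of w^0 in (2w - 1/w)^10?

-8064

General term: C(10,j)·(2w)^j·(-1/w)^(10-j), with w-exponent 1j − 1(10−j) = 2j − 10.
Set 2j − 10 = 0: j = 5.
C(10,5) = 252; 2^5 = 32; (-1)^5 = -1.
Coefficient = 252 · 32 · (-1) = -8064.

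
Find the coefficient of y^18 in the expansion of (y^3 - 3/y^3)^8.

-24

General term: C(8,j)·(y^3)^j·(-3/y^3)^(8-j), with y-exponent 3j − 3(8−j) = 6j − 24.
Set 6j − 24 = 18: j = 7.
C(8,7) = 8; 1^7 = 1; (-3)^1 = -3.
Coefficient = 8 · 1 · (-3) = -24.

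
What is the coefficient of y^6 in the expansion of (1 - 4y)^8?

114688

The general term is C(8,j)·(1)^j·(-4y)^(8-j); the y^6 term has j = 2.
C(8,2) = 28.
Coefficient = C(8,2) · (-4)^6 = 28 · 4096 = 114688.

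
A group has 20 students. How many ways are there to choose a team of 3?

1140

This is C(20,3) = 1140.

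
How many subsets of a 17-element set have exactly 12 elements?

Choose the 12 positions: C(17,12) = 6188.

6188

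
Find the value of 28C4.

C(28,4) = (28·27·26·25) / 4! = 491400 / 24 = 20475.

20475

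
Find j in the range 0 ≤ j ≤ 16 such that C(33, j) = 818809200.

C(33,j) increases on 0 ≤ j ≤ 16. C(33,13) = 573166440 and C(33,14) = 818809200, so j = 14.

14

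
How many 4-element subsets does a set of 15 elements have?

C(15,4) = (15·14·13·12) / 4! = 32760 / 24 = 1365.

1365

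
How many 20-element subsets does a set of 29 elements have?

C(29,20) = C(29,9) by symmetry.
C(29,9) = (29·28·27·26·25·24·23·22·21) / 9! = 3634245014400 / 362880 = 10015005.

10015005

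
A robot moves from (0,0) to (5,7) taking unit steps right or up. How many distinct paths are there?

Each path is a sequence of 12 steps with 5 rights: C(12,5) = 792.

792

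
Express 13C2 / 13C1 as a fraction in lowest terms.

6

C(n,k+1)/C(n,k) = (n−k)/(k+1) = (13−1)/(1+1) = 12/2 = 6.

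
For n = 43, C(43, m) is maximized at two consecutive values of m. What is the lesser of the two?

21

For odd n = 43, C(43,m) peaks at m = (n−1)/2 and (n+1)/2; the lesser is 21.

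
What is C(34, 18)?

2203961430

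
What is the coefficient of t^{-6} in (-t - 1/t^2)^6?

General term: C(6,j)·(-t)^j·(-1/t^2)^(6-j), with t-exponent 1j − 2(6−j) = 3j − 12.
Set 3j − 12 = -6: j = 2.
C(6,2) = 15; (-1)^2 = 1; (-1)^4 = 1.
Coefficient = 15 · 1 · 1 = 15.

15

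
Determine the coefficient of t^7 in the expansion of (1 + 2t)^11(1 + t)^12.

3383160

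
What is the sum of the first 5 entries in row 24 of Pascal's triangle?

12951

1 + 24 + 276 + 2024 + 10626 = 12951.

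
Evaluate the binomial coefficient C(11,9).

C(11,9) = C(11,2) by symmetry.
C(11,2) = (11·10) / 2! = 110 / 2 = 55.

55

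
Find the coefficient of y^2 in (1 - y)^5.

10

The general term is C(5,j)·(1)^j·(-y)^(5-j); the y^2 term has j = 3.
C(5,3) = 10.
Coefficient = C(5,3) = 10.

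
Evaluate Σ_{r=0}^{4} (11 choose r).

1 + 11 + 55 + 165 + 330 = 562.

562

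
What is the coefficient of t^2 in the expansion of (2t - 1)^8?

112

The general term is C(8,j)·(2t)^j·(-1)^(8-j); the t^2 term has j = 2.
C(8,2) = 28.
Coefficient = C(8,2) · 2^2 = 28 · 4 = 112.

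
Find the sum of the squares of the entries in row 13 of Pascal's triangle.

10400600

By Vandermonde's identity, Σ C(13,i)² = C(26,13) = 10400600.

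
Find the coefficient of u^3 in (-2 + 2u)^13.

The general term is C(13,j)·(-2)^j·(2u)^(13-j); the u^3 term has j = 10.
C(13,10) = 286.
Coefficient = C(13,10) · (-2)^10 · 2^3 = 286 · 1024 · 8 = 2342912.

2342912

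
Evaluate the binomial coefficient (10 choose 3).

C(10,3) = (10·9·8) / 3! = 720 / 6 = 120.

120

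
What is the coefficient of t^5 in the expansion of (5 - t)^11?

The general term is C(11,j)·(5)^j·(-t)^(11-j); the t^5 term has j = 6.
C(11,6) = 462.
Coefficient = C(11,6) · 5^6 · (-1)^5 = 462 · 15625 · (-1) = -7218750.

-7218750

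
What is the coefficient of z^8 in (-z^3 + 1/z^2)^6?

15

General term: C(6,j)·(-z^3)^j·(1/z^2)^(6-j), with z-exponent 3j − 2(6−j) = 5j − 12.
Set 5j − 12 = 8: j = 4.
C(6,4) = 15; (-1)^4 = 1; 1^2 = 1.
Coefficient = 15 · 1 · 1 = 15.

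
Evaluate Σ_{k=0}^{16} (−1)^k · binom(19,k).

153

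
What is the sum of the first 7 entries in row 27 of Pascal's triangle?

397594

1 + 27 + 351 + 2925 + 17550 + 80730 + 296010 = 397594.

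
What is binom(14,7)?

3432

C(14,7) = (14·13·12·11·10·9·8) / 7! = 17297280 / 5040 = 3432.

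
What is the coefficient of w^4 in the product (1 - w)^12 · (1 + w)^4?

Coefficient of w^4 = Σ_{j} C(12,j)·(-1)^j·C(4,4-j)·1^(4-j) for j from 0 to 4.
= 1 + (-48) + 396 + (-880) + 495 = -36.

-36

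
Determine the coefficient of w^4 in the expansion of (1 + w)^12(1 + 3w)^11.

120615

Coefficient of w^4 = Σ_{j} C(12,j)·1^j·C(11,4-j)·3^(4-j) for j from 0 to 4.
= 26730 + 53460 + 32670 + 7260 + 495 = 120615.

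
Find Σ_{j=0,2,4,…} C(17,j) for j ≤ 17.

65536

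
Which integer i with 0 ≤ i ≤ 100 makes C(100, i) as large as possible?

C(100,i) is maximized at i = 100/2 = 50.

50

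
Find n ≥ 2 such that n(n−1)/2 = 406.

n(n−1)/2 = 406 ⇒ n(n−1) = 812. Since 29·28 = 812, n = 29.

29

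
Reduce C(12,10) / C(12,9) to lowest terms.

C(n,k+1)/C(n,k) = (n−k)/(k+1) = (12−9)/(9+1) = 3/10.

3/10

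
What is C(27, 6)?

296010

C(27,6) = (27·26·25·24·23·22) / 6! = 213127200 / 720 = 296010.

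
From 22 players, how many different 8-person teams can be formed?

This is C(22,8) = 319770.

319770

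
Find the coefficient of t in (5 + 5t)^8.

3125000

The general term is C(8,j)·(5)^j·(5t)^(8-j); the t^1 term has j = 7.
C(8,7) = 8.
Coefficient = C(8,7) · 5^7 · 5^1 = 8 · 78125 · 5 = 3125000.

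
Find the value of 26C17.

C(26,17) = C(26,9) by symmetry.
C(26,9) = (26·25·24·23·22·21·20·19·18) / 9! = 1133836704000 / 362880 = 3124550.

3124550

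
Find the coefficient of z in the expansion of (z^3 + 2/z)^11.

42240

General term: C(11,j)·(z^3)^j·(2/z)^(11-j), with z-exponent 3j − 1(11−j) = 4j − 11.
Set 4j − 11 = 1: j = 3.
C(11,3) = 165; 1^3 = 1; 2^8 = 256.
Coefficient = 165 · 1 · 256 = 42240.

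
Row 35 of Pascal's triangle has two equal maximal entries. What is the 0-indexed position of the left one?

17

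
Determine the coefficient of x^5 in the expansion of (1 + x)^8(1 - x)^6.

30

Coefficient of x^5 = Σ_{j} C(8,j)·1^j·C(6,5-j)·(-1)^(5-j) for j from 0 to 5.
= (-6) + 120 + (-560) + 840 + (-420) + 56 = 30.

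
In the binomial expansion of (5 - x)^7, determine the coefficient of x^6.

35

The general term is C(7,j)·(5)^j·(-x)^(7-j); the x^6 term has j = 1.
C(7,1) = 7.
Coefficient = C(7,1) · 5^1 = 7 · 5 = 35.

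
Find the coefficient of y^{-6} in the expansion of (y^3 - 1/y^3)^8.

-56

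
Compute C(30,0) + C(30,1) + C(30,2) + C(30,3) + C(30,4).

1 + 30 + 435 + 4060 + 27405 = 31931.

31931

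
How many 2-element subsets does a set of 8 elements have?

28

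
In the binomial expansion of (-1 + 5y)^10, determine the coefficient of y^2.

1125

The general term is C(10,j)·(-1)^j·(5y)^(10-j); the y^2 term has j = 8.
C(10,8) = 45.
Coefficient = C(10,8) · 5^2 = 45 · 25 = 1125.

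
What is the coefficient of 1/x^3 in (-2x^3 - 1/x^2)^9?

General term: C(9,j)·(-2x^3)^j·(-1/x^2)^(9-j), with x-exponent 3j − 2(9−j) = 5j − 18.
Set 5j − 18 = -3: j = 3.
C(9,3) = 84; (-2)^3 = -8; (-1)^6 = 1.
Coefficient = 84 · (-8) · 1 = -672.

-672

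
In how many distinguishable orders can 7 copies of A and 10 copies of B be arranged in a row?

19448

Choose positions for the A's: C(17,7) = 19448.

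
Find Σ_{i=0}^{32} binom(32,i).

4294967296

Setting x = 1 in (1+x)^32 gives Σ C(32,i) = 2^32 = 4294967296.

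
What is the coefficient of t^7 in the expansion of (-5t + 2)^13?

-8580000000

The general term is C(13,j)·(-5t)^j·(2)^(13-j); the t^7 term has j = 7.
C(13,7) = 1716.
Coefficient = C(13,7) · (-5)^7 · 2^6 = 1716 · (-78125) · 64 = -8580000000.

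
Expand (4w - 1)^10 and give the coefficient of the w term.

-40

The general term is C(10,j)·(4w)^j·(-1)^(10-j); the w^1 term has j = 1.
C(10,1) = 10.
Coefficient = C(10,1) · 4^1 · (-1)^9 = 10 · 4 · (-1) = -40.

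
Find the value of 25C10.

3268760

C(25,10) = (25·24·23·22·21·20·19·18·17·16) / 10! = 11861676288000 / 3628800 = 3268760.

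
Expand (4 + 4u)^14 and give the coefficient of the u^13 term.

The general term is C(14,j)·(4)^j·(4u)^(14-j); the u^13 term has j = 1.
C(14,1) = 14.
Coefficient = C(14,1) · 4^1 · 4^13 = 14 · 4 · 67108864 = 3758096384.

3758096384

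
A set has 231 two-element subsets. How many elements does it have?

n(n−1)/2 = 231 ⇒ n(n−1) = 462. Since 22·21 = 462, n = 22.

22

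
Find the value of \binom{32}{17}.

565722720

C(32,17) = C(32,15) by symmetry.
C(32,15) = (32·31·30·29·28·27·26·25·24·23·22·21·20·19·18) / 15! = 739781100339240960000 / 1307674368000 = 565722720.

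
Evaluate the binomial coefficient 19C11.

75582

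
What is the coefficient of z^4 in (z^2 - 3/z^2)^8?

General term: C(8,j)·(z^2)^j·(-3/z^2)^(8-j), with z-exponent 2j − 2(8−j) = 4j − 16.
Set 4j − 16 = 4: j = 5.
C(8,5) = 56; 1^5 = 1; (-3)^3 = -27.
Coefficient = 56 · 1 · (-27) = -1512.

-1512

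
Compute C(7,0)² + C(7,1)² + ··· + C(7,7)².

3432

By Vandermonde's identity, Σ C(7,k)² = C(14,7) = 3432.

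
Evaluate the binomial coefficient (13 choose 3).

286

C(13,3) = (13·12·11) / 3! = 1716 / 6 = 286.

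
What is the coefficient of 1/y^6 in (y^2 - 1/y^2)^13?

General term: C(13,j)·(y^2)^j·(-1/y^2)^(13-j), with y-exponent 2j − 2(13−j) = 4j − 26.
Set 4j − 26 = -6: j = 5.
C(13,5) = 1287; 1^5 = 1; (-1)^8 = 1.
Coefficient = 1287 · 1 · 1 = 1287.

1287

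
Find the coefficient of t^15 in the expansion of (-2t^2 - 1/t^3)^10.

General term: C(10,j)·(-2t^2)^j·(-1/t^3)^(10-j), with t-exponent 2j − 3(10−j) = 5j − 30.
Set 5j − 30 = 15: j = 9.
C(10,9) = 10; (-2)^9 = -512; (-1)^1 = -1.
Coefficient = 10 · (-512) · (-1) = 5120.

5120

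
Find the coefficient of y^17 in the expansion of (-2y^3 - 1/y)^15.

General term: C(15,j)·(-2y^3)^j·(-1/y)^(15-j), with y-exponent 3j − 1(15−j) = 4j − 15.
Set 4j − 15 = 17: j = 8.
C(15,8) = 6435; (-2)^8 = 256; (-1)^7 = -1.
Coefficient = 6435 · 256 · (-1) = -1647360.

-1647360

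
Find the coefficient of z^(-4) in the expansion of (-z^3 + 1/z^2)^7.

21

General term: C(7,j)·(-z^3)^j·(1/z^2)^(7-j), with z-exponent 3j − 2(7−j) = 5j − 14.
Set 5j − 14 = -4: j = 2.
C(7,2) = 21; (-1)^2 = 1; 1^5 = 1.
Coefficient = 21 · 1 · 1 = 21.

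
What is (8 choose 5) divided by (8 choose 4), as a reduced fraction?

C(n,k+1)/C(n,k) = (n−k)/(k+1) = (8−4)/(4+1) = 4/5.

4/5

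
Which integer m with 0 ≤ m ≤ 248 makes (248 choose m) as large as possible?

C(248,m) is maximized at m = 248/2 = 124.

124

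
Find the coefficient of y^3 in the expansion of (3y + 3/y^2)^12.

116917020

General term: C(12,j)·(3y)^j·(3/y^2)^(12-j), with y-exponent 1j − 2(12−j) = 3j − 24.
Set 3j − 24 = 3: j = 9.
C(12,9) = 220; 3^9 = 19683; 3^3 = 27.
Coefficient = 220 · 19683 · 27 = 116917020.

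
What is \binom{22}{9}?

497420

C(22,9) = (22·21·20·19·18·17·16·15·14) / 9! = 180503769600 / 362880 = 497420.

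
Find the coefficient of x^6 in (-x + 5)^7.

The general term is C(7,j)·(-x)^j·(5)^(7-j); the x^6 term has j = 6.
C(7,6) = 7.
Coefficient = C(7,6) · 5^1 = 7 · 5 = 35.

35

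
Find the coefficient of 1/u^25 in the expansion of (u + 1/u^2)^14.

General term: C(14,j)·(u)^j·(1/u^2)^(14-j), with u-exponent 1j − 2(14−j) = 3j − 28.
Set 3j − 28 = -25: j = 1.
C(14,1) = 14; 1^1 = 1; 1^13 = 1.
Coefficient = 14 · 1 · 1 = 14.

14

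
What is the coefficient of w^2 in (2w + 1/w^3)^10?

11520

General term: C(10,j)·(2w)^j·(1/w^3)^(10-j), with w-exponent 1j − 3(10−j) = 4j − 30.
Set 4j − 30 = 2: j = 8.
C(10,8) = 45; 2^8 = 256; 1^2 = 1.
Coefficient = 45 · 256 · 1 = 11520.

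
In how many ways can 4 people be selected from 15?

This is C(15,4) = 1365.

1365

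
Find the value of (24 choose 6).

C(24,6) = (24·23·22·21·20·19) / 6! = 96909120 / 720 = 134596.

134596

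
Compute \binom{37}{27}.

348330136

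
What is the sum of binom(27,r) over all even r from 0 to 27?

Even-r terms of row 27 sum to 2^26 = 67108864.

67108864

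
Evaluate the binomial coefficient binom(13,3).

286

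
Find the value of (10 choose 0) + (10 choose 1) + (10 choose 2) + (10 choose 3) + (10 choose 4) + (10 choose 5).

638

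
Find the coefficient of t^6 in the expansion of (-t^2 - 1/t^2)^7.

-21

General term: C(7,j)·(-t^2)^j·(-1/t^2)^(7-j), with t-exponent 2j − 2(7−j) = 4j − 14.
Set 4j − 14 = 6: j = 5.
C(7,5) = 21; (-1)^5 = -1; (-1)^2 = 1.
Coefficient = 21 · (-1) · 1 = -21.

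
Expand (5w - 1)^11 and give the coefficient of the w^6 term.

-7218750

The general term is C(11,j)·(5w)^j·(-1)^(11-j); the w^6 term has j = 6.
C(11,6) = 462.
Coefficient = C(11,6) · 5^6 · (-1)^5 = 462 · 15625 · (-1) = -7218750.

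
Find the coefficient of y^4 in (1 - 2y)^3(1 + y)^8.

6

Coefficient of y^4 = Σ_{j} C(3,j)·(-2)^j·C(8,4-j)·1^(4-j) for j from 0 to 3.
= 70 + (-336) + 336 + (-64) = 6.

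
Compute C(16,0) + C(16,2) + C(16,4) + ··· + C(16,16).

Even-r terms of row 16 sum to 2^15 = 32768.

32768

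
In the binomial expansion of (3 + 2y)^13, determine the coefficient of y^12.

The general term is C(13,j)·(3)^j·(2y)^(13-j); the y^12 term has j = 1.
C(13,1) = 13.
Coefficient = C(13,1) · 3^1 · 2^12 = 13 · 3 · 4096 = 159744.

159744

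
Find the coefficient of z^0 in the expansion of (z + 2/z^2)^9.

672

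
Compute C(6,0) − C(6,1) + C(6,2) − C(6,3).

-10

The partial alternating sum Σ_{k=0}^{3} (−1)^k C(6,k) = (−1)^3 C(5,3) = -10.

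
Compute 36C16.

7307872110

C(36,16) = (36·35·34·33·32·31·30·29·28·27·26·25·24·23·22·21) / 16! = 152901072685905223680000 / 20922789888000 = 7307872110.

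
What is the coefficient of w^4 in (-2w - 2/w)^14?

32800768

General term: C(14,j)·(-2w)^j·(-2/w)^(14-j), with w-exponent 1j − 1(14−j) = 2j − 14.
Set 2j − 14 = 4: j = 9.
C(14,9) = 2002; (-2)^9 = -512; (-2)^5 = -32.
Coefficient = 2002 · (-512) · (-32) = 32800768.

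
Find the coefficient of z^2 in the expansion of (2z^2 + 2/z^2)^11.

946176

General term: C(11,j)·(2z^2)^j·(2/z^2)^(11-j), with z-exponent 2j − 2(11−j) = 4j − 22.
Set 4j − 22 = 2: j = 6.
C(11,6) = 462; 2^6 = 64; 2^5 = 32.
Coefficient = 462 · 64 · 32 = 946176.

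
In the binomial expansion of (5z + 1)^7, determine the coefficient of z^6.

The general term is C(7,j)·(5z)^j·(1)^(7-j); the z^6 term has j = 6.
C(7,6) = 7.
Coefficient = C(7,6) · 5^6 = 7 · 15625 = 109375.

109375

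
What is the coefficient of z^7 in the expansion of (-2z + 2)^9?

The general term is C(9,j)·(-2z)^j·(2)^(9-j); the z^7 term has j = 7.
C(9,7) = 36.
Coefficient = C(9,7) · (-2)^7 · 2^2 = 36 · (-128) · 4 = -18432.

-18432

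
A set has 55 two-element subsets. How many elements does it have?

n(n−1)/2 = 55 ⇒ n(n−1) = 110. Since 11·10 = 110, n = 11.

11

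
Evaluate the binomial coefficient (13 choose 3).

286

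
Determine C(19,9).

92378

C(19,9) = (19·18·17·16·15·14·13·12·11) / 9! = 33522128640 / 362880 = 92378.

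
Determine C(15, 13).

105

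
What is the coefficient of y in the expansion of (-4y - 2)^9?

-9216

The general term is C(9,j)·(-4y)^j·(-2)^(9-j); the y^1 term has j = 1.
C(9,1) = 9.
Coefficient = C(9,1) · (-4)^1 · (-2)^8 = 9 · (-4) · 256 = -9216.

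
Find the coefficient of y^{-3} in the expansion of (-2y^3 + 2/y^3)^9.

General term: C(9,j)·(-2y^3)^j·(2/y^3)^(9-j), with y-exponent 3j − 3(9−j) = 6j − 27.
Set 6j − 27 = -3: j = 4.
C(9,4) = 126; (-2)^4 = 16; 2^5 = 32.
Coefficient = 126 · 16 · 32 = 64512.

64512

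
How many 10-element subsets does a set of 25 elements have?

3268760

C(25,10) = (25·24·23·22·21·20·19·18·17·16) / 10! = 11861676288000 / 3628800 = 3268760.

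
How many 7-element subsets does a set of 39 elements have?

15380937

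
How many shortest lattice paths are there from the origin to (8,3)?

Each path is a sequence of 11 steps with 8 rights: C(11,8) = 165.

165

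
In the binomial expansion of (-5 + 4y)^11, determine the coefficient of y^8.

-1351680000

The general term is C(11,j)·(-5)^j·(4y)^(11-j); the y^8 term has j = 3.
C(11,3) = 165.
Coefficient = C(11,3) · (-5)^3 · 4^8 = 165 · (-125) · 65536 = -1351680000.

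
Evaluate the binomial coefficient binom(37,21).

12875774670

C(37,21) = C(37,16) by symmetry.
C(37,16) = (37·36·35·34·33·32·31·30·29·28·27·26·25·24·23·22) / 16! = 269397128065642536960000 / 20922789888000 = 12875774670.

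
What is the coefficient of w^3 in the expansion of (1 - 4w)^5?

The general term is C(5,j)·(1)^j·(-4w)^(5-j); the w^3 term has j = 2.
C(5,2) = 10.
Coefficient = C(5,2) · (-4)^3 = 10 · (-64) = -640.

-640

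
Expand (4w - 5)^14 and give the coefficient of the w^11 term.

-190840832000

The general term is C(14,j)·(4w)^j·(-5)^(14-j); the w^11 term has j = 11.
C(14,11) = 364.
Coefficient = C(14,11) · 4^11 · (-5)^3 = 364 · 4194304 · (-125) = -190840832000.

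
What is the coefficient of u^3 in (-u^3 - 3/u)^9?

-61236

General term: C(9,j)·(-u^3)^j·(-3/u)^(9-j), with u-exponent 3j − 1(9−j) = 4j − 9.
Set 4j − 9 = 3: j = 3.
C(9,3) = 84; (-1)^3 = -1; (-3)^6 = 729.
Coefficient = 84 · (-1) · 729 = -61236.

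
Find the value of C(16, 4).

1820

C(16,4) = (16·15·14·13) / 4! = 43680 / 24 = 1820.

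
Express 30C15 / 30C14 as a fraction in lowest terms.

16/15

C(n,k+1)/C(n,k) = (n−k)/(k+1) = (30−14)/(14+1) = 16/15.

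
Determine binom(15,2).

C(15,2) = (15·14) / 2! = 210 / 2 = 105.

105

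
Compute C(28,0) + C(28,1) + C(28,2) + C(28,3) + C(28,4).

24158

1 + 28 + 378 + 3276 + 20475 = 24158.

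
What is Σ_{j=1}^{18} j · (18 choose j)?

2359296

Since j·C(18,j) = 18·C(17,j−1), the sum is 18·2^17 = 18·131072 = 2359296.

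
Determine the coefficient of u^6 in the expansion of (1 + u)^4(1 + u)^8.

Coefficient of u^6 = Σ_{j} C(4,j)·C(8,6-j) for j from 0 to 4.
= 28 + 224 + 420 + 224 + 28 = 924.

924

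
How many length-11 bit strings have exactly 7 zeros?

330

Choose the 7 positions: C(11,7) = 330.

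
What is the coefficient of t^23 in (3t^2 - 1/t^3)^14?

-22320522

General term: C(14,j)·(3t^2)^j·(-1/t^3)^(14-j), with t-exponent 2j − 3(14−j) = 5j − 42.
Set 5j − 42 = 23: j = 13.
C(14,13) = 14; 3^13 = 1594323; (-1)^1 = -1.
Coefficient = 14 · 1594323 · (-1) = -22320522.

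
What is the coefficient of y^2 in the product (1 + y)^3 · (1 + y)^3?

15

Coefficient of y^2 = Σ_{j} C(3,j)·C(3,2-j) for j from 0 to 2.
= 3 + 9 + 3 = 15.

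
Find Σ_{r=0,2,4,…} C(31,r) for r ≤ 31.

Even-r terms of row 31 sum to 2^30 = 1073741824.

1073741824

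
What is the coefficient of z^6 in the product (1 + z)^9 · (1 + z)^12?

54264

(1 + z)^9(1 + z)^12 = (1 + z)^21, so the coefficient of z^6 is C(21,6)·1^6 = 54264·1 = 54264.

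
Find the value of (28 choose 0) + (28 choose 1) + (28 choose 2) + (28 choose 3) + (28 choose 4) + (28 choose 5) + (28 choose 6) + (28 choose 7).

1683218

1 + 28 + 378 + 3276 + 20475 + 98280 + 376740 + 1184040 = 1683218.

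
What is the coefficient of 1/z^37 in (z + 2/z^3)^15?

860160

General term: C(15,j)·(z)^j·(2/z^3)^(15-j), with z-exponent 1j − 3(15−j) = 4j − 45.
Set 4j − 45 = -37: j = 2.
C(15,2) = 105; 1^2 = 1; 2^13 = 8192.
Coefficient = 105 · 1 · 8192 = 860160.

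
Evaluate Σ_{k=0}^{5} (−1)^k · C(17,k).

-4368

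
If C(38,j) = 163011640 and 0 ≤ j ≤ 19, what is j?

9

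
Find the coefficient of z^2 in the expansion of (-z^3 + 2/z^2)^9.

4032

General term: C(9,j)·(-z^3)^j·(2/z^2)^(9-j), with z-exponent 3j − 2(9−j) = 5j − 18.
Set 5j − 18 = 2: j = 4.
C(9,4) = 126; (-1)^4 = 1; 2^5 = 32.
Coefficient = 126 · 1 · 32 = 4032.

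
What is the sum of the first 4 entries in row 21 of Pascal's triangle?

1 + 21 + 210 + 1330 = 1562.

1562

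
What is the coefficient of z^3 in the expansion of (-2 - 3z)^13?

-7907328

The general term is C(13,j)·(-2)^j·(-3z)^(13-j); the z^3 term has j = 10.
C(13,10) = 286.
Coefficient = C(13,10) · (-2)^10 · (-3)^3 = 286 · 1024 · (-27) = -7907328.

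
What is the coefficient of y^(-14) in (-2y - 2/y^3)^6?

384

General term: C(6,j)·(-2y)^j·(-2/y^3)^(6-j), with y-exponent 1j − 3(6−j) = 4j − 18.
Set 4j − 18 = -14: j = 1.
C(6,1) = 6; (-2)^1 = -2; (-2)^5 = -32.
Coefficient = 6 · (-2) · (-32) = 384.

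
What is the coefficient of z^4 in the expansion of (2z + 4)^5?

320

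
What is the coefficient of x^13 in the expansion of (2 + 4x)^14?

The general term is C(14,j)·(2)^j·(4x)^(14-j); the x^13 term has j = 1.
C(14,1) = 14.
Coefficient = C(14,1) · 2^1 · 4^13 = 14 · 2 · 67108864 = 1879048192.

1879048192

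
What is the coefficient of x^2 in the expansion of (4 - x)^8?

The general term is C(8,j)·(4)^j·(-x)^(8-j); the x^2 term has j = 6.
C(8,6) = 28.
Coefficient = C(8,6) · 4^6 = 28 · 4096 = 114688.

114688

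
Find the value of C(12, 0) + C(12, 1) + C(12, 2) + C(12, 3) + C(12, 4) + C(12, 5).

1 + 12 + 66 + 220 + 495 + 792 = 1586.

1586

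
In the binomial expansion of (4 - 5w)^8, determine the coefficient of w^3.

The general term is C(8,j)·(4)^j·(-5w)^(8-j); the w^3 term has j = 5.
C(8,5) = 56.
Coefficient = C(8,5) · 4^5 · (-5)^3 = 56 · 1024 · (-125) = -7168000.

-7168000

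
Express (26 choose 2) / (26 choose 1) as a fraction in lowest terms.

25/2

C(n,k+1)/C(n,k) = (n−k)/(k+1) = (26−1)/(1+1) = 25/2.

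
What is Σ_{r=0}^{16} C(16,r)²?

Σ C(16,r)² is the coefficient of x^16 in (1+x)^16(1+x)^16 = (1+x)^32, i.e. C(32,16) = 601080390.

601080390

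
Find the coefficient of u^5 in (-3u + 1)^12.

-192456

The general term is C(12,j)·(-3u)^j·(1)^(12-j); the u^5 term has j = 5.
C(12,5) = 792.
Coefficient = C(12,5) · (-3)^5 = 792 · (-243) = -192456.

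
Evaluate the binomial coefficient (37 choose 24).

C(37,24) = C(37,13) by symmetry.
C(37,13) = (37·36·35·34·33·32·31·30·29·28·27·26·25) / 13! = 22183557976419840000 / 6227020800 = 3562467300.

3562467300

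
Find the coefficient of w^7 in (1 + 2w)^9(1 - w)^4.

-96

Coefficient of w^7 = Σ_{j} C(9,j)·2^j·C(4,7-j)·(-1)^(7-j) for j from 3 to 7.
= 672 + (-8064) + 24192 + (-21504) + 4608 = -96.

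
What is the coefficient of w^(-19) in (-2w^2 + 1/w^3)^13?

General term: C(13,j)·(-2w^2)^j·(1/w^3)^(13-j), with w-exponent 2j − 3(13−j) = 5j − 39.
Set 5j − 39 = -19: j = 4.
C(13,4) = 715; (-2)^4 = 16; 1^9 = 1.
Coefficient = 715 · 16 · 1 = 11440.

11440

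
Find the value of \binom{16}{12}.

1820

C(16,12) = C(16,4) by symmetry.
C(16,4) = (16·15·14·13) / 4! = 43680 / 24 = 1820.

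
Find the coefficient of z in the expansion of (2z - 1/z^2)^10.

-15360

General term: C(10,j)·(2z)^j·(-1/z^2)^(10-j), with z-exponent 1j − 2(10−j) = 3j − 20.
Set 3j − 20 = 1: j = 7.
C(10,7) = 120; 2^7 = 128; (-1)^3 = -1.
Coefficient = 120 · 128 · (-1) = -15360.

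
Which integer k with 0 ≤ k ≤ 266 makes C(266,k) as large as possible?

C(266,k) is maximized at k = 266/2 = 133.

133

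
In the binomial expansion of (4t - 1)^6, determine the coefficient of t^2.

240

The general term is C(6,j)·(4t)^j·(-1)^(6-j); the t^2 term has j = 2.
C(6,2) = 15.
Coefficient = C(6,2) · 4^2 = 15 · 16 = 240.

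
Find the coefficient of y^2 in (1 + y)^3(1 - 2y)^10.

Coefficient of y^2 = Σ_{j} C(3,j)·1^j·C(10,2-j)·(-2)^(2-j) for j from 0 to 2.
= 180 + (-60) + 3 = 123.

123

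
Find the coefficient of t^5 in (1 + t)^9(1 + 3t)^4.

10791

Coefficient of t^5 = Σ_{j} C(9,j)·1^j·C(4,5-j)·3^(5-j) for j from 1 to 5.
= 729 + 3888 + 4536 + 1512 + 126 = 10791.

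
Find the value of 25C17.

1081575

C(25,17) = C(25,8) by symmetry.
C(25,8) = (25·24·23·22·21·20·19·18) / 8! = 43609104000 / 40320 = 1081575.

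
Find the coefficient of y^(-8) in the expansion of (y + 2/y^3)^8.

General term: C(8,j)·(y)^j·(2/y^3)^(8-j), with y-exponent 1j − 3(8−j) = 4j − 24.
Set 4j − 24 = -8: j = 4.
C(8,4) = 70; 1^4 = 1; 2^4 = 16.
Coefficient = 70 · 1 · 16 = 1120.

1120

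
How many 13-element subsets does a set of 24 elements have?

C(24,13) = C(24,11) by symmetry.
C(24,11) = (24·23·22·21·20·19·18·17·16·15·14) / 11! = 99638080819200 / 39916800 = 2496144.

2496144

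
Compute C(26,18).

C(26,18) = C(26,8) by symmetry.
C(26,8) = (26·25·24·23·22·21·20·19) / 8! = 62990928000 / 40320 = 1562275.

1562275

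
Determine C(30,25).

142506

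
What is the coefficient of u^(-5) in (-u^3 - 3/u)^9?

General term: C(9,j)·(-u^3)^j·(-3/u)^(9-j), with u-exponent 3j − 1(9−j) = 4j − 9.
Set 4j − 9 = -5: j = 1.
C(9,1) = 9; (-1)^1 = -1; (-3)^8 = 6561.
Coefficient = 9 · (-1) · 6561 = -59049.

-59049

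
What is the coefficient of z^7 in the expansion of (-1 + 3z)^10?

The general term is C(10,j)·(-1)^j·(3z)^(10-j); the z^7 term has j = 3.
C(10,3) = 120.
Coefficient = C(10,3) · (-1)^3 · 3^7 = 120 · (-1) · 2187 = -262440.

-262440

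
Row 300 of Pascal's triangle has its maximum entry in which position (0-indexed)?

C(300,k) is maximized at k = 300/2 = 150.

150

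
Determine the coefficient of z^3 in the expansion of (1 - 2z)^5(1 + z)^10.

-10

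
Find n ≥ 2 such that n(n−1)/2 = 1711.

n(n−1)/2 = 1711 ⇒ n(n−1) = 3422. Since 59·58 = 3422, n = 59.

59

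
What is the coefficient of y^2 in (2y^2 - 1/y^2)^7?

-560

General term: C(7,j)·(2y^2)^j·(-1/y^2)^(7-j), with y-exponent 2j − 2(7−j) = 4j − 14.
Set 4j − 14 = 2: j = 4.
C(7,4) = 35; 2^4 = 16; (-1)^3 = -1.
Coefficient = 35 · 16 · (-1) = -560.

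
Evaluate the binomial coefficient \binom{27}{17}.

8436285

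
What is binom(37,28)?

124403620

C(37,28) = C(37,9) by symmetry.
C(37,9) = (37·36·35·34·33·32·31·30·29) / 9! = 45143585625600 / 362880 = 124403620.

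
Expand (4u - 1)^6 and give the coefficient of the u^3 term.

The general term is C(6,j)·(4u)^j·(-1)^(6-j); the u^3 term has j = 3.
C(6,3) = 20.
Coefficient = C(6,3) · 4^3 · (-1)^3 = 20 · 64 · (-1) = -1280.

-1280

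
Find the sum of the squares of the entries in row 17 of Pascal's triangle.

2333606220

Σ C(17,j)² is the coefficient of x^17 in (1+x)^17(1+x)^17 = (1+x)^34, i.e. C(34,17) = 2333606220.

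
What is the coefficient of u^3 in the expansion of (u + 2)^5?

The general term is C(5,j)·(u)^j·(2)^(5-j); the u^3 term has j = 3.
C(5,3) = 10.
Coefficient = C(5,3) · 2^2 = 10 · 4 = 40.

40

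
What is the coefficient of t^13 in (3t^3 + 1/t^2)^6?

1458

General term: C(6,j)·(3t^3)^j·(1/t^2)^(6-j), with t-exponent 3j − 2(6−j) = 5j − 12.
Set 5j − 12 = 13: j = 5.
C(6,5) = 6; 3^5 = 243; 1^1 = 1.
Coefficient = 6 · 243 · 1 = 1458.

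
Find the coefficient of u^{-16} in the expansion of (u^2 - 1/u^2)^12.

66

General term: C(12,j)·(u^2)^j·(-1/u^2)^(12-j), with u-exponent 2j − 2(12−j) = 4j − 24.
Set 4j − 24 = -16: j = 2.
C(12,2) = 66; 1^2 = 1; (-1)^10 = 1.
Coefficient = 66 · 1 · 1 = 66.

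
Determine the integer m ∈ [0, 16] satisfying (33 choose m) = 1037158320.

15

C(33,m) increases on 0 ≤ m ≤ 16. C(33,14) = 818809200 and C(33,15) = 1037158320, so m = 15.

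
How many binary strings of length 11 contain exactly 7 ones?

Choose the 7 positions: C(11,7) = 330.

330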